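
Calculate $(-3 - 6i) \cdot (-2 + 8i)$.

(a1*a2 - b1*b2) + (a1*b2 + b1*a2)i
= (6 - (-48)) + (-24 + 12)i
= 54 - 12i


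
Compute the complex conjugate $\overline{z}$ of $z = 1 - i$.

If z = a + bi, then conjugate(z) = a - bi
conjugate(1 - i) = 1 + i


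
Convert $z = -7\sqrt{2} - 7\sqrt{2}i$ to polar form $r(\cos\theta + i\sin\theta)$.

r = |z| = sqrt(a^2 + b^2) = sqrt((-7*sqrt(2))^2 + (-7*sqrt(2))^2) = sqrt(98 + 98) = sqrt(196) = 14
θ = arctan(b/a) = arctan(-9.8995/-9.8995) (quadrant-adjusted) = 225°
z = 14(cos 225° + i sin 225°)


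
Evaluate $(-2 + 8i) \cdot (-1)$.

(a1*a2 - b1*b2) + (a1*b2 + b1*a2)i
= (2 - 0) + (0 + (-8))i
= 2 - 8i


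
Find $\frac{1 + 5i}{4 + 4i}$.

Multiply numerator and denominator by conjugate (4 - 4i):
= (1 + 5i)(4 - 4i) / (4^2 + 4^2)
= (24 + 16i) / 32
Divide through by 8: (3 + 2i) / 4
= 3/4 + (1/2)i


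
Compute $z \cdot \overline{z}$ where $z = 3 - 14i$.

z * conjugate(z) = |z|^2 = a^2 + b^2
= 3^2 + (-14)^2 = 205


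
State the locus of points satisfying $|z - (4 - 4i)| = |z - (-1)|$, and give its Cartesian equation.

|z - z1| = |z - z2| means z is equidistant from z1 and z2,
i.e. the perpendicular bisector of the segment from (4, -4) to (-1, 0) (midpoint (3/2, -2)).
With z = x + yi, square both sides:
(x - 4)^2 + (y - (-4))^2 = (x - (-1))^2 + (y - 0)^2
The x^2 and y^2 terms cancel: -10x + 8y = 1 - 32 = -31
Simplify: 10x - 8y = 31
Locus: Perpendicular bisector of the segment from (4, -4) to (-1, 0): the line 10x - 8y = 31


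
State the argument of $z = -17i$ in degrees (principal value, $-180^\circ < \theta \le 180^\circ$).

a = 0 and b < 0, so z lies on the negative imaginary axis: θ = -90°


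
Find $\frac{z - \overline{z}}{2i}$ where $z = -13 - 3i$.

z - conjugate(z) = 2bi
(z - conjugate(z))/(2i) = 2bi/(2i) = b = -3


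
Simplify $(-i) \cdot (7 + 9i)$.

(a1*a2 - b1*b2) + (a1*b2 + b1*a2)i
= (0 - (-9)) + (0 + (-7))i
= 9 - 7i


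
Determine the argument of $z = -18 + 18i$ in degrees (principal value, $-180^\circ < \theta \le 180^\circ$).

θ = arctan(b/a) = arctan(18/-18) (quadrant-adjusted) = 135°


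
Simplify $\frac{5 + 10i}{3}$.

Divisor is real, so divide each part by 3:
= 5/3 + (10/3)i


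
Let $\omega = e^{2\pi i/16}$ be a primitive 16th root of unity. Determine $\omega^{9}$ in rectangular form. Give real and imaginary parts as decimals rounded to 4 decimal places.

ω^9 = e^(2πi·9/16) = e^(i·9π/8)
= cos(9π/8) + i sin(9π/8)
= -0.9239 - 0.3827i


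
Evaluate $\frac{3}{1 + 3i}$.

Multiply numerator and denominator by conjugate (1 - 3i):
= (3)(1 - 3i) / (1^2 + 3^2)
= (3 - 9i) / 10
= 3/10 - (9/10)i


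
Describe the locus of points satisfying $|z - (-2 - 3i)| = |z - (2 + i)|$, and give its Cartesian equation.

|z - z1| = |z - z2| means z is equidistant from z1 and z2,
i.e. the perpendicular bisector of the segment from (-2, -3) to (2, 1) (midpoint (0, -1)).
With z = x + yi, square both sides:
(x - (-2))^2 + (y - (-3))^2 = (x - 2)^2 + (y - 1)^2
The x^2 and y^2 terms cancel: 8x + 8y = 5 - 13 = -8
Simplify: x + y = -1
Locus: Perpendicular bisector of the segment from (-2, -3) to (2, 1): the line x + y = -1


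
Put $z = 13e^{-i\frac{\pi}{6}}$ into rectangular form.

a = r cos θ = 13 * sqrt(3)/2 = 13*sqrt(3)/2
b = r sin θ = 13 * -1/2 = -13/2
z = 13*sqrt(3)/2 - (13/2)i


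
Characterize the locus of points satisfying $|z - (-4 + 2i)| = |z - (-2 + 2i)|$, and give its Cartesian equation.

|z - z1| = |z - z2| means z is equidistant from z1 and z2,
i.e. the perpendicular bisector of the segment from (-4, 2) to (-2, 2) (midpoint (-3, 2)).
With z = x + yi, square both sides:
(x - (-4))^2 + (y - 2)^2 = (x - (-2))^2 + (y - 2)^2
The x^2 and y^2 terms cancel: 4x + 0y = 8 - 20 = -12
Simplify: x = -3
Locus: Perpendicular bisector of the segment from (-4, 2) to (-2, 2): the line x = -3


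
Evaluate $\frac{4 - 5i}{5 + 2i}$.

Multiply numerator and denominator by conjugate (5 - 2i):
= (4 - 5i)(5 - 2i) / (5^2 + 2^2)
= (10 - 33i) / 29
= 10/29 - (33/29)i


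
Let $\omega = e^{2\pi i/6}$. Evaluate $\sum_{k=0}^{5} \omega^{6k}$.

Since 6 divides 6, ω^6 = (ω^6)^1 = 1^1 = 1, so every term is 1.
Sum = 6 · 1 = 6


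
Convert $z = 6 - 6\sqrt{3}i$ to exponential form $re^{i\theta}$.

r = |z| = sqrt((6)^2 + (-6*sqrt(3))^2) = sqrt(36 + 108) = sqrt(144) = 12
θ = arctan(b/a) = arctan(-10.3923/6) (quadrant-adjusted) = -60° = -π/3
z = 12e^(-i*π/3)


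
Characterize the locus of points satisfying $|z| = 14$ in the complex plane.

|z| = 14 means sqrt(x^2 + y^2) = 14
This is a circle of radius 14 centered at the origin


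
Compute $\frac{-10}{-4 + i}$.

Multiply numerator and denominator by conjugate (-4 - i):
= (-10)(-4 - i) / ((-4)^2 + 1^2)
= (40 + 10i) / 17
= 40/17 + (10/17)i


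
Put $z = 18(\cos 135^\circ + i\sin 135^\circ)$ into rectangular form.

a = r cos θ = 18 * -sqrt(2)/2 = -9*sqrt(2)
b = r sin θ = 18 * sqrt(2)/2 = 9*sqrt(2)
z = -9*sqrt(2) + 9*sqrt(2)i


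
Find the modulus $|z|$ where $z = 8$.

|z| = sqrt(a^2 + b^2) = sqrt(8^2 + 0^2) = sqrt(64) = 8


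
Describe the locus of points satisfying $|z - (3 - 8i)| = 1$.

|z - z0| = r describes a circle centered at z0 with radius r
Here z0 = 3 - 8i and r = 1
Locus: Circle centered at (3, -8) with radius 1


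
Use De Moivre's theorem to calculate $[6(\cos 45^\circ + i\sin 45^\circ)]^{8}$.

By De Moivre: z^n = r^n(cos(nθ) + i sin(nθ))
= 6^8(cos(8*45°) + i sin(8*45°))
= 1679616(cos 0° + i sin 0°)
= 1679616


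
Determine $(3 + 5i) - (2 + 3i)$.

(3 - 2) + (5 - 3)i = 1 + 2i


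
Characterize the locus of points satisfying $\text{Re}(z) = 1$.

Re(z) = x where z = x + yi; the equation x = 1 is satisfied by all points with that x-coordinate
Locus: Vertical line x = 1


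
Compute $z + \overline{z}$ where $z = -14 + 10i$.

z + conjugate(z) = (a + bi) + (a - bi) = 2a
= 2 * (-14) = -28


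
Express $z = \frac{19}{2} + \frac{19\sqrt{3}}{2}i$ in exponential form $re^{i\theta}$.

r = |z| = sqrt((19/2)^2 + (19*sqrt(3)/2)^2) = sqrt(361/4 + 1083/4) = sqrt(361) = 19
θ = arctan(b/a) = arctan(16.4545/9.5) (quadrant-adjusted) = 60° = π/3
z = 19e^(i*π/3)


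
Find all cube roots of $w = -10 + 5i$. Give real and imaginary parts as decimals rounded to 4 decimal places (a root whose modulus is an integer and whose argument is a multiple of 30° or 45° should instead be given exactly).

|w| = sqrt(125) ≈ 11.180340, arg(w) ≈ 153.434949°
Root modulus = sqrt(125)^(1/3) ≈ 2.236068
Root arguments: θ_k = (arg(w) + 360°k)/3 for k = 0, 1, ..., 2
Compute each root as (root modulus)(cos θ_k + i sin θ_k) using full-precision intermediates, then round to 4 decimal places.
Roots: 1.4028 + 1.7413i, -2.2094 + 0.3442i, 0.8066 - 2.0855i


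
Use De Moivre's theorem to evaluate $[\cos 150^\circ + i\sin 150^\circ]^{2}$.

By De Moivre: z^n = r^n(cos(nθ) + i sin(nθ))
= 1^2(cos(2*150°) + i sin(2*150°))
= 1(cos 300° + i sin 300°)
= 1/2 - (sqrt(3)/2)i


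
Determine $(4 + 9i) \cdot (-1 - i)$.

(a1*a2 - b1*b2) + (a1*b2 + b1*a2)i
= (-4 - (-9)) + (-4 + (-9))i
= 5 - 13i


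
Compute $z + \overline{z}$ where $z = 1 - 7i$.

z + conjugate(z) = (a + bi) + (a - bi) = 2a
= 2 * 1 = 2


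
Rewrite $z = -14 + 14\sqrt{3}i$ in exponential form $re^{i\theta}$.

r = |z| = sqrt((-14)^2 + (14*sqrt(3))^2) = sqrt(196 + 588) = sqrt(784) = 28
θ = arctan(b/a) = arctan(24.2487/-14) (quadrant-adjusted) = 120° = 2π/3
z = 28e^(i*2π/3)


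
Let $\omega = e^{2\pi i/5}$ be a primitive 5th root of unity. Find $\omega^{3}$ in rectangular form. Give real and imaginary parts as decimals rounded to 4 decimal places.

ω^3 = e^(2πi·3/5) = e^(i·6π/5)
= cos(6π/5) + i sin(6π/5)
= -0.8090 - 0.5878i


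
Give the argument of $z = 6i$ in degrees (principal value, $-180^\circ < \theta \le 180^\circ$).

a = 0 and b > 0, so z lies on the positive imaginary axis: θ = 90°


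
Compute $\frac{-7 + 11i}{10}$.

Divisor is real, so divide each part by 10:
= -7/10 + (11/10)i


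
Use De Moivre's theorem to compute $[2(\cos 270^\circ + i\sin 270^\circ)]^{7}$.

By De Moivre: z^n = r^n(cos(nθ) + i sin(nθ))
= 2^7(cos(7*270°) + i sin(7*270°))
= 128(cos 90° + i sin 90°)
= 128i


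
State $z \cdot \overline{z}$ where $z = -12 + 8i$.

z * conjugate(z) = |z|^2 = a^2 + b^2
= (-12)^2 + 8^2 = 208


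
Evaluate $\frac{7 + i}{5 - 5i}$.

Multiply numerator and denominator by conjugate (5 + 5i):
= (7 + i)(5 + 5i) / (5^2 + (-5)^2)
= (30 + 40i) / 50
Divide through by 10: (3 + 4i) / 5
= 3/5 + (4/5)i


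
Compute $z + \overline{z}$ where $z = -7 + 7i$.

z + conjugate(z) = (a + bi) + (a - bi) = 2a
= 2 * (-7) = -14


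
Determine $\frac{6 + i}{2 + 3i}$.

Multiply numerator and denominator by conjugate (2 - 3i):
= (6 + i)(2 - 3i) / (2^2 + 3^2)
= (15 - 16i) / 13
= 15/13 - (16/13)i


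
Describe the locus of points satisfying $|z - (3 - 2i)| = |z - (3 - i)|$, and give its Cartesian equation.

|z - z1| = |z - z2| means z is equidistant from z1 and z2,
i.e. the perpendicular bisector of the segment from (3, -2) to (3, -1) (midpoint (3, -3/2)).
With z = x + yi, square both sides:
(x - 3)^2 + (y - (-2))^2 = (x - 3)^2 + (y - (-1))^2
The x^2 and y^2 terms cancel: 0x + 2y = 10 - 13 = -3
Simplify: y = -3/2
Locus: Perpendicular bisector of the segment from (3, -2) to (3, -1): the line y = -3/2


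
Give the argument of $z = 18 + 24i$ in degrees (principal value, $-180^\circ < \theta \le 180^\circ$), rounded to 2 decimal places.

θ = arctan(b/a) = arctan(24/18) (quadrant-adjusted) = 53.13°


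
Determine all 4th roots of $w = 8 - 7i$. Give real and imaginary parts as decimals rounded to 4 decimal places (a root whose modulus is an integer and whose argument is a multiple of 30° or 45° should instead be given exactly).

|w| = sqrt(113) ≈ 10.630146, arg(w) ≈ 318.814075°
Root modulus = sqrt(113)^(1/4) ≈ 1.805655
Root arguments: θ_k = (arg(w) + 360°k)/4 for k = 0, 1, ..., 3
Compute each root as (root modulus)(cos θ_k + i sin θ_k) using full-precision intermediates, then round to 4 decimal places.
Roots: 0.3227 + 1.7766i, -1.7766 + 0.3227i, -0.3227 - 1.7766i, 1.7766 - 0.3227i


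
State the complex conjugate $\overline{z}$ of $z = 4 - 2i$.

If z = a + bi, then conjugate(z) = a - bi
conjugate(4 - 2i) = 4 + 2i


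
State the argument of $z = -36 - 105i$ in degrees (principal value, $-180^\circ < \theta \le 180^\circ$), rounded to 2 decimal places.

θ = arctan(b/a) = arctan(-105/-36) (quadrant-adjusted) = -108.92°


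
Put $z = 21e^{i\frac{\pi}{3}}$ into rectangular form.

a = r cos θ = 21 * 1/2 = 21/2
b = r sin θ = 21 * sqrt(3)/2 = 21*sqrt(3)/2
z = 21/2 + (21*sqrt(3)/2)i


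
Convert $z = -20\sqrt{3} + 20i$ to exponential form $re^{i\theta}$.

r = |z| = sqrt((-20*sqrt(3))^2 + (20)^2) = sqrt(1200 + 400) = sqrt(1600) = 40
θ = arctan(b/a) = arctan(20/-34.641) (quadrant-adjusted) = 150° = 5π/6
z = 40e^(i*5π/6)


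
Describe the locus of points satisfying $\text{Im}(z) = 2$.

Im(z) = y where z = x + yi; the equation y = 2 is satisfied by all points with that y-coordinate
Locus: Horizontal line y = 2


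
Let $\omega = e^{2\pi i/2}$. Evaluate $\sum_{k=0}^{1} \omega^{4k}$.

Since 2 divides 4, ω^4 = (ω^2)^2 = 1^2 = 1, so every term is 1.
Sum = 2 · 1 = 2


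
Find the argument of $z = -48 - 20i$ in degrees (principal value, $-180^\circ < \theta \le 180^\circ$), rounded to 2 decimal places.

θ = arctan(b/a) = arctan(-20/-48) (quadrant-adjusted) = -157.38°


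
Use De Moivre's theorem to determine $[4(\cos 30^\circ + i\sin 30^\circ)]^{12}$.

By De Moivre: z^n = r^n(cos(nθ) + i sin(nθ))
= 4^12(cos(12*30°) + i sin(12*30°))
= 16777216(cos 0° + i sin 0°)
= 16777216


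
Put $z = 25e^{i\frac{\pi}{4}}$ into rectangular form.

a = r cos θ = 25 * sqrt(2)/2 = 25*sqrt(2)/2
b = r sin θ = 25 * sqrt(2)/2 = 25*sqrt(2)/2
z = 25*sqrt(2)/2 + (25*sqrt(2)/2)i


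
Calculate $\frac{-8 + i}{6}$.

Divisor is real, so divide each part by 6:
= -4/3 + (1/6)i


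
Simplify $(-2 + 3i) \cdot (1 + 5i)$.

(a1*a2 - b1*b2) + (a1*b2 + b1*a2)i
= (-2 - 15) + (-10 + 3)i
= -17 - 7i


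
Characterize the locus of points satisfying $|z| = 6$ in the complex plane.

|z| = 6 means sqrt(x^2 + y^2) = 6
This is a circle of radius 6 centered at the origin


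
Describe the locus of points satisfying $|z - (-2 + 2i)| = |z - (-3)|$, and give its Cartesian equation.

|z - z1| = |z - z2| means z is equidistant from z1 and z2,
i.e. the perpendicular bisector of the segment from (-2, 2) to (-3, 0) (midpoint (-5/2, 1)).
With z = x + yi, square both sides:
(x - (-2))^2 + (y - 2)^2 = (x - (-3))^2 + (y - 0)^2
The x^2 and y^2 terms cancel: -2x + (-4)y = 9 - 8 = 1
Simplify: 2x + 4y = -1
Locus: Perpendicular bisector of the segment from (-2, 2) to (-3, 0): the line 2x + 4y = -1


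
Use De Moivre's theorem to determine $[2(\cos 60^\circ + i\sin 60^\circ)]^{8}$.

By De Moivre: z^n = r^n(cos(nθ) + i sin(nθ))
= 2^8(cos(8*60°) + i sin(8*60°))
= 256(cos 120° + i sin 120°)
= -128 + 128*sqrt(3)i


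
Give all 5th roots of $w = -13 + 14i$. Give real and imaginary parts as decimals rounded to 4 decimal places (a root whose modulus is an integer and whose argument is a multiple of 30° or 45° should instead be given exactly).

|w| = sqrt(365) ≈ 19.104973, arg(w) ≈ 132.878904°
Root modulus = sqrt(365)^(1/5) ≈ 1.803970
Root arguments: θ_k = (arg(w) + 360°k)/5 for k = 0, 1, ..., 4
Compute each root as (root modulus)(cos θ_k + i sin θ_k) using full-precision intermediates, then round to 4 decimal places.
Roots: 1.6134 + 0.8071i, -0.2690 + 1.7838i, -1.7796 + 0.2954i, -0.8309 - 1.6012i, 1.2661 - 1.2850i


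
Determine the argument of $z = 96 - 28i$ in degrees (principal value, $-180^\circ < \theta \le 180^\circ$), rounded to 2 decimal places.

θ = arctan(b/a) = arctan(-28/96) (quadrant-adjusted) = -16.26°


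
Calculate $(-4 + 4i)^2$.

(a + bi)^2 = a^2 - b^2 + 2abi
= (-4)^2 - 4^2 + 2*(-4)*4i
= -32i


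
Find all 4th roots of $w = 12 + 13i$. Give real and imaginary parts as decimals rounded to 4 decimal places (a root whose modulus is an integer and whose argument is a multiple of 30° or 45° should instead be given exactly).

|w| = sqrt(313) ≈ 17.691806, arg(w) ≈ 47.290610°
Root modulus = sqrt(313)^(1/4) ≈ 2.050893
Root arguments: θ_k = (arg(w) + 360°k)/4 for k = 0, 1, ..., 3
Compute each root as (root modulus)(cos θ_k + i sin θ_k) using full-precision intermediates, then round to 4 decimal places.
Roots: 2.0074 + 0.4202i, -0.4202 + 2.0074i, -2.0074 - 0.4202i, 0.4202 - 2.0074i


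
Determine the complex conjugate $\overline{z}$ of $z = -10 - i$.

If z = a + bi, then conjugate(z) = a - bi
conjugate(-10 - i) = -10 + i


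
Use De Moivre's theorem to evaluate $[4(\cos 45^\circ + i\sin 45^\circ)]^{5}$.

By De Moivre: z^n = r^n(cos(nθ) + i sin(nθ))
= 4^5(cos(5*45°) + i sin(5*45°))
= 1024(cos 225° + i sin 225°)
= -512*sqrt(2) - 512*sqrt(2)i


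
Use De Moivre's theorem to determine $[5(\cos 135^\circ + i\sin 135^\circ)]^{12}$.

By De Moivre: z^n = r^n(cos(nθ) + i sin(nθ))
= 5^12(cos(12*135°) + i sin(12*135°))
= 244140625(cos 180° + i sin 180°)
= -244140625


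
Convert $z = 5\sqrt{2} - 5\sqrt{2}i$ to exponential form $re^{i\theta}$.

r = |z| = sqrt((5*sqrt(2))^2 + (-5*sqrt(2))^2) = sqrt(50 + 50) = sqrt(100) = 10
θ = arctan(b/a) = arctan(-7.0711/7.0711) (quadrant-adjusted) = -45° = -π/4
z = 10e^(-i*π/4)


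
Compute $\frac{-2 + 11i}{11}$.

Divisor is real, so divide each part by 11:
= -2/11 + i


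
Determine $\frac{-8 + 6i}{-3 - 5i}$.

Multiply numerator and denominator by conjugate (-3 + 5i):
= (-8 + 6i)(-3 + 5i) / ((-3)^2 + (-5)^2)
= (-6 - 58i) / 34
Divide through by 2: (-3 - 29i) / 17
= -3/17 - (29/17)i


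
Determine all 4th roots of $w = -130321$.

|w| = 130321, arg(w) = 180°
Root modulus = 130321^(1/4) = 19
Root arguments: θ_k = (180° + 360°k)/4 for k = 0, 1, ..., 3
Roots: 19*sqrt(2)/2 + (19*sqrt(2)/2)i, -19*sqrt(2)/2 + (19*sqrt(2)/2)i, -19*sqrt(2)/2 - (19*sqrt(2)/2)i, 19*sqrt(2)/2 - (19*sqrt(2)/2)i


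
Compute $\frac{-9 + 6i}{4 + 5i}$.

Multiply numerator and denominator by conjugate (4 - 5i):
= (-9 + 6i)(4 - 5i) / (4^2 + 5^2)
= (-6 + 69i) / 41
= -6/41 + (69/41)i


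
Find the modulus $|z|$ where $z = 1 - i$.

|z| = sqrt(a^2 + b^2) = sqrt(1^2 + (-1)^2) = sqrt(2) = sqrt(2)


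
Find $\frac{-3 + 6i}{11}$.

Divisor is real, so divide each part by 11:
= -3/11 + (6/11)i


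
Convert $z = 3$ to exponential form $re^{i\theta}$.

r = |z| = sqrt((3)^2 + (0)^2) = sqrt(9 + 0) = sqrt(9) = 3
b = 0 and a > 0, so z lies on the positive real axis: θ = 0
z = 3e^(i*0) = 3


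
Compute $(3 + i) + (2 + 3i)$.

(3 + 2) + (1 + 3)i = 5 + 4i


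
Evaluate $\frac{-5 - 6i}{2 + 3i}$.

Multiply numerator and denominator by conjugate (2 - 3i):
= (-5 - 6i)(2 - 3i) / (2^2 + 3^2)
= (-28 + 3i) / 13
= -28/13 + (3/13)i


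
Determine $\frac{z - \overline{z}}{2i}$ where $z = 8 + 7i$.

z - conjugate(z) = 2bi
(z - conjugate(z))/(2i) = 2bi/(2i) = b = 7


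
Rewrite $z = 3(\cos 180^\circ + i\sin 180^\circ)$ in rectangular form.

a = r cos θ = 3 * -1 = -3
b = r sin θ = 3 * 0 = 0
z = -3


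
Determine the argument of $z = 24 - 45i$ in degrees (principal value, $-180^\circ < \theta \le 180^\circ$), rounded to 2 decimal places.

θ = arctan(b/a) = arctan(-45/24) (quadrant-adjusted) = -61.93°


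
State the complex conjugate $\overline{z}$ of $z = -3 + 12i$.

If z = a + bi, then conjugate(z) = a - bi
conjugate(-3 + 12i) = -3 - 12i


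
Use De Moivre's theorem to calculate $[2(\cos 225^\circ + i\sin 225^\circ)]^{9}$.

By De Moivre: z^n = r^n(cos(nθ) + i sin(nθ))
= 2^9(cos(9*225°) + i sin(9*225°))
= 512(cos 225° + i sin 225°)
= -256*sqrt(2) - 256*sqrt(2)i


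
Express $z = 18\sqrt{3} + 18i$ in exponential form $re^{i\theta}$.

r = |z| = sqrt((18*sqrt(3))^2 + (18)^2) = sqrt(972 + 324) = sqrt(1296) = 36
θ = arctan(b/a) = arctan(18/31.1769) (quadrant-adjusted) = 30° = π/6
z = 36e^(i*π/6)


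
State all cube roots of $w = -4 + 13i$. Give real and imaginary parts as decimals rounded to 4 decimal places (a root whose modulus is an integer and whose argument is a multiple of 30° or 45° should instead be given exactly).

|w| = sqrt(185) ≈ 13.601471, arg(w) ≈ 107.102729°
Root modulus = sqrt(185)^(1/3) ≈ 2.387052
Root arguments: θ_k = (arg(w) + 360°k)/3 for k = 0, 1, ..., 2
Compute each root as (root modulus)(cos θ_k + i sin θ_k) using full-precision intermediates, then round to 4 decimal places.
Roots: 1.9385 + 1.3930i, -2.1756 + 0.9823i, 0.2371 - 2.3752i


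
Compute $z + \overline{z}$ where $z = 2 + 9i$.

z + conjugate(z) = (a + bi) + (a - bi) = 2a
= 2 * 2 = 4


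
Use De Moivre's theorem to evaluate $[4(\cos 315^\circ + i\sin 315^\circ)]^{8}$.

By De Moivre: z^n = r^n(cos(nθ) + i sin(nθ))
= 4^8(cos(8*315°) + i sin(8*315°))
= 65536(cos 0° + i sin 0°)
= 65536


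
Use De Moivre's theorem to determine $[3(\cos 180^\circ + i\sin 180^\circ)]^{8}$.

By De Moivre: z^n = r^n(cos(nθ) + i sin(nθ))
= 3^8(cos(8*180°) + i sin(8*180°))
= 6561(cos 0° + i sin 0°)
= 6561


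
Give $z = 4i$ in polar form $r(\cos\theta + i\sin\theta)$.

r = |z| = sqrt(a^2 + b^2) = sqrt((0)^2 + (4)^2) = sqrt(0 + 16) = sqrt(16) = 4
a = 0 and b > 0, so z lies on the positive imaginary axis: θ = 90°
z = 4(cos 90° + i sin 90°)


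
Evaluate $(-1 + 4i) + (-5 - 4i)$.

(-1 + (-5)) + (4 + (-4))i = -6


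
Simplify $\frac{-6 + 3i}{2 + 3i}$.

Multiply numerator and denominator by conjugate (2 - 3i):
= (-6 + 3i)(2 - 3i) / (2^2 + 3^2)
= (-3 + 24i) / 13
= -3/13 + (24/13)i


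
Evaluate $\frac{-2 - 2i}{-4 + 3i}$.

Multiply numerator and denominator by conjugate (-4 - 3i):
= (-2 - 2i)(-4 - 3i) / ((-4)^2 + 3^2)
= (2 + 14i) / 25
= 2/25 + (14/25)i


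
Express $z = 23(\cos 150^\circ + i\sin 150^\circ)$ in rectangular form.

a = r cos θ = 23 * -sqrt(3)/2 = -23*sqrt(3)/2
b = r sin θ = 23 * 1/2 = 23/2
z = -23*sqrt(3)/2 + (23/2)i


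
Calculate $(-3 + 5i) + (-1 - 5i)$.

(-3 + (-1)) + (5 + (-5))i = -4


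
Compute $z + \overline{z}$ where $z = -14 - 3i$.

z + conjugate(z) = (a + bi) + (a - bi) = 2a
= 2 * (-14) = -28


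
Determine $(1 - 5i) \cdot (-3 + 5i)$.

(a1*a2 - b1*b2) + (a1*b2 + b1*a2)i
= (-3 - (-25)) + (5 + 15)i
= 22 + 20i


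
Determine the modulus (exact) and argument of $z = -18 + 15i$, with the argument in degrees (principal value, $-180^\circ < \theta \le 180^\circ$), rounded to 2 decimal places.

|z| = sqrt((-18)^2 + 15^2) = sqrt(549)
arg(z) = arctan(b/a) = arctan(15/-18) (quadrant-adjusted) = 140.19°


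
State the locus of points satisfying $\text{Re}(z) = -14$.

Re(z) = x where z = x + yi; the equation x = -14 is satisfied by all points with that x-coordinate
Locus: Vertical line x = -14


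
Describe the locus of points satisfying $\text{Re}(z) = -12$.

Re(z) = x where z = x + yi; the equation x = -12 is satisfied by all points with that x-coordinate
Locus: Vertical line x = -12


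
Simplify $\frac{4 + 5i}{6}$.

Divisor is real, so divide each part by 6:
= 2/3 + (5/6)i


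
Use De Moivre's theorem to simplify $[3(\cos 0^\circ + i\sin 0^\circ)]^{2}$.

By De Moivre: z^n = r^n(cos(nθ) + i sin(nθ))
= 3^2(cos(2*0°) + i sin(2*0°))
= 9(cos 0° + i sin 0°)
= 9


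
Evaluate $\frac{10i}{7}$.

Divisor is real, so divide each part by 7:
= 0 + (10/7)i


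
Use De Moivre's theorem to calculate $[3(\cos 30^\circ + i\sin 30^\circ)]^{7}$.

By De Moivre: z^n = r^n(cos(nθ) + i sin(nθ))
= 3^7(cos(7*30°) + i sin(7*30°))
= 2187(cos 210° + i sin 210°)
= -2187*sqrt(3)/2 - (2187/2)i


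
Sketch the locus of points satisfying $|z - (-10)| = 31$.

|z - z0| = r describes a circle centered at z0 with radius r
Here z0 = -10 and r = 31
Locus: Circle centered at (-10, 0) with radius 31


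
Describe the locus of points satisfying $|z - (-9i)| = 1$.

|z - z0| = r describes a circle centered at z0 with radius r
Here z0 = -9i and r = 1
Locus: Circle centered at (0, -9) with radius 1


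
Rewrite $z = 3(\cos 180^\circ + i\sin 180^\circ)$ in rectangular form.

a = r cos θ = 3 * -1 = -3
b = r sin θ = 3 * 0 = 0
z = -3


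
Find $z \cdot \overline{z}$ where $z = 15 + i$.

z * conjugate(z) = |z|^2 = a^2 + b^2
= 15^2 + 1^2 = 226


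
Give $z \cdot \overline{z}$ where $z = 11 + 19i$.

z * conjugate(z) = |z|^2 = a^2 + b^2
= 11^2 + 19^2 = 482


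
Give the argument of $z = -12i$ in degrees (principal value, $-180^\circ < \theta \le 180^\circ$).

a = 0 and b < 0, so z lies on the negative imaginary axis: θ = -90°


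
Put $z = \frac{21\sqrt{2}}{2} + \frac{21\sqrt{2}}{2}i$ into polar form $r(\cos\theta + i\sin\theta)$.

r = |z| = sqrt(a^2 + b^2) = sqrt((21*sqrt(2)/2)^2 + (21*sqrt(2)/2)^2) = sqrt(441/2 + 441/2) = sqrt(441) = 21
θ = arctan(b/a) = arctan(14.8492/14.8492) (quadrant-adjusted) = 45°
z = 21(cos 45° + i sin 45°)


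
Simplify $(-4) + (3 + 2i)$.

(-4 + 3) + (0 + 2)i = -1 + 2i


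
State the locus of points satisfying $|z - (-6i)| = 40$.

|z - z0| = r describes a circle centered at z0 with radius r
Here z0 = -6i and r = 40
Locus: Circle centered at (0, -6) with radius 40


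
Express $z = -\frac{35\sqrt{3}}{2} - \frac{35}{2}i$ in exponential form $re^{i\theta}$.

r = |z| = sqrt((-35*sqrt(3)/2)^2 + (-35/2)^2) = sqrt(3675/4 + 1225/4) = sqrt(1225) = 35
θ = arctan(b/a) = arctan(-17.5/-30.3109) (quadrant-adjusted) = 210° = 7π/6
z = 35e^(i*7π/6)


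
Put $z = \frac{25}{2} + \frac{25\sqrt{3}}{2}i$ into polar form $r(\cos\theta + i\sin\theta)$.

r = |z| = sqrt(a^2 + b^2) = sqrt((25/2)^2 + (25*sqrt(3)/2)^2) = sqrt(625/4 + 1875/4) = sqrt(625) = 25
θ = arctan(b/a) = arctan(21.6506/12.5) (quadrant-adjusted) = 60°
z = 25(cos 60° + i sin 60°)


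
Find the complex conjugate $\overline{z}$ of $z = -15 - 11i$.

If z = a + bi, then conjugate(z) = a - bi
conjugate(-15 - 11i) = -15 + 11i


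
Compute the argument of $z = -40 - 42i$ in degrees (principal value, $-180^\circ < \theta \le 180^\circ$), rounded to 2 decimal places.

θ = arctan(b/a) = arctan(-42/-40) (quadrant-adjusted) = -133.60°


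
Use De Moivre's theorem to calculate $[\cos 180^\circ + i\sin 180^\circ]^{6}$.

By De Moivre: z^n = r^n(cos(nθ) + i sin(nθ))
= 1^6(cos(6*180°) + i sin(6*180°))
= 1(cos 0° + i sin 0°)
= 1


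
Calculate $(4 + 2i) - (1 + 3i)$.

(4 - 1) + (2 - 3)i = 3 - i


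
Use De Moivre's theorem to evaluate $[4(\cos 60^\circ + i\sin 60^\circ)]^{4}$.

By De Moivre: z^n = r^n(cos(nθ) + i sin(nθ))
= 4^4(cos(4*60°) + i sin(4*60°))
= 256(cos 240° + i sin 240°)
= -128 - 128*sqrt(3)i


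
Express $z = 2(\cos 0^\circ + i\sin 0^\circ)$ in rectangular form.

a = r cos θ = 2 * 1 = 2
b = r sin θ = 2 * 0 = 0
z = 2


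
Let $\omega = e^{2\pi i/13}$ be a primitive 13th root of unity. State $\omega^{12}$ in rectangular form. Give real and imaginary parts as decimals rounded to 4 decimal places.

ω^12 = e^(2πi·12/13) = e^(i·24π/13)
= cos(24π/13) + i sin(24π/13)
= 0.8855 - 0.4647i


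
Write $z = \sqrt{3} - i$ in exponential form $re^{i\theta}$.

r = |z| = sqrt((sqrt(3))^2 + (-1)^2) = sqrt(3 + 1) = sqrt(4) = 2
θ = arctan(b/a) = arctan(-1/1.7321) (quadrant-adjusted) = -30° = -π/6
z = 2e^(-i*π/6)


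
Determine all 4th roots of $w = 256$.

|w| = 256, arg(w) = 0°
Root modulus = 256^(1/4) = 4
Root arguments: θ_k = (0° + 360°k)/4 for k = 0, 1, ..., 3
Roots: 4, 4i, -4, -4i


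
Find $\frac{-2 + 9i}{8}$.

Divisor is real, so divide each part by 8:
= -1/4 + (9/8)i


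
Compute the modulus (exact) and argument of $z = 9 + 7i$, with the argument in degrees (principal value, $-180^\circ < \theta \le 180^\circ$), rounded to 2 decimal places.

|z| = sqrt(9^2 + 7^2) = sqrt(130)
arg(z) = arctan(b/a) = arctan(7/9) (quadrant-adjusted) = 37.87°


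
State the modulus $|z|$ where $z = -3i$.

|z| = sqrt(a^2 + b^2) = sqrt(0^2 + (-3)^2) = sqrt(9) = 3


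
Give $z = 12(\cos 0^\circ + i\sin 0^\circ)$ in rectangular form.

a = r cos θ = 12 * 1 = 12
b = r sin θ = 12 * 0 = 0
z = 12


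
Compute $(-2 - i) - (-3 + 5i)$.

(-2 - (-3)) + (-1 - 5)i = 1 - 6i


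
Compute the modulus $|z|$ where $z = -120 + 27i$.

|z| = sqrt(a^2 + b^2) = sqrt((-120)^2 + 27^2) = sqrt(15129) = 123


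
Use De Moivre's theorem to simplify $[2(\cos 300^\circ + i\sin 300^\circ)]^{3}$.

By De Moivre: z^n = r^n(cos(nθ) + i sin(nθ))
= 2^3(cos(3*300°) + i sin(3*300°))
= 8(cos 180° + i sin 180°)
= -8


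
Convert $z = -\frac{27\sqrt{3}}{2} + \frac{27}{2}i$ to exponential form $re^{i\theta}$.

r = |z| = sqrt((-27*sqrt(3)/2)^2 + (27/2)^2) = sqrt(2187/4 + 729/4) = sqrt(729) = 27
θ = arctan(b/a) = arctan(13.5/-23.3827) (quadrant-adjusted) = 150° = 5π/6
z = 27e^(i*5π/6)


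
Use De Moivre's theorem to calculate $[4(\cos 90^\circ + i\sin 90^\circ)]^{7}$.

By De Moivre: z^n = r^n(cos(nθ) + i sin(nθ))
= 4^7(cos(7*90°) + i sin(7*90°))
= 16384(cos 270° + i sin 270°)
= -16384i


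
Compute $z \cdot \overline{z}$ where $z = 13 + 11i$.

z * conjugate(z) = |z|^2 = a^2 + b^2
= 13^2 + 11^2 = 290


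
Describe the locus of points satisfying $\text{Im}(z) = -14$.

Im(z) = y where z = x + yi; the equation y = -14 is satisfied by all points with that y-coordinate
Locus: Horizontal line y = -14


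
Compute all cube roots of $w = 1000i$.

|w| = 1000, arg(w) = 90°
Root modulus = 1000^(1/3) = 10
Root arguments: θ_k = (90° + 360°k)/3 for k = 0, 1, ..., 2
Roots: 5*sqrt(3) + 5i, -5*sqrt(3) + 5i, -10i


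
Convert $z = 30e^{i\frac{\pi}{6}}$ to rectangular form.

a = r cos θ = 30 * sqrt(3)/2 = 15*sqrt(3)
b = r sin θ = 30 * 1/2 = 15
z = 15*sqrt(3) + 15i


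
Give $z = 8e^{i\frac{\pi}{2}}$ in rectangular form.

a = r cos θ = 8 * 0 = 0
b = r sin θ = 8 * 1 = 8
z = 8i


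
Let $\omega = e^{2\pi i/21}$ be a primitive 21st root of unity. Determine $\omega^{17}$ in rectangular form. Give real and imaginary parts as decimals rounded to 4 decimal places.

ω^17 = e^(2πi·17/21) = e^(i·34π/21)
= cos(34π/21) + i sin(34π/21)
= 0.3653 - 0.9309i


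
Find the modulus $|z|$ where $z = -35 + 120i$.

|z| = sqrt(a^2 + b^2) = sqrt((-35)^2 + 120^2) = sqrt(15625) = 125


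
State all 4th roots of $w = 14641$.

|w| = 14641, arg(w) = 0°
Root modulus = 14641^(1/4) = 11
Root arguments: θ_k = (0° + 360°k)/4 for k = 0, 1, ..., 3
Roots: 11, 11i, -11, -11i


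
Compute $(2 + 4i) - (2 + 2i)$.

(2 - 2) + (4 - 2)i = 2i


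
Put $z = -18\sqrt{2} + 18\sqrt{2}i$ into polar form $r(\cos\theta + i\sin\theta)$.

r = |z| = sqrt(a^2 + b^2) = sqrt((-18*sqrt(2))^2 + (18*sqrt(2))^2) = sqrt(648 + 648) = sqrt(1296) = 36
θ = arctan(b/a) = arctan(25.4558/-25.4558) (quadrant-adjusted) = 135°
z = 36(cos 135° + i sin 135°)


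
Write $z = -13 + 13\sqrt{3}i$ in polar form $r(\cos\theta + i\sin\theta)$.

r = |z| = sqrt(a^2 + b^2) = sqrt((-13)^2 + (13*sqrt(3))^2) = sqrt(169 + 507) = sqrt(676) = 26
θ = arctan(b/a) = arctan(22.5167/-13) (quadrant-adjusted) = 120°
z = 26(cos 120° + i sin 120°)


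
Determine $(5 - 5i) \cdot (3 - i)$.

(a1*a2 - b1*b2) + (a1*b2 + b1*a2)i
= (15 - 5) + (-5 + (-15))i
= 10 - 20i


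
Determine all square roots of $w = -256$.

|w| = 256, arg(w) = 180°
Root modulus = 256^(1/2) = 16
Root arguments: θ_k = (180° + 360°k)/2 for k = 0, 1, ..., 1
Roots: 16i, -16i


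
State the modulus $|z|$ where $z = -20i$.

|z| = sqrt(a^2 + b^2) = sqrt(0^2 + (-20)^2) = sqrt(400) = 20


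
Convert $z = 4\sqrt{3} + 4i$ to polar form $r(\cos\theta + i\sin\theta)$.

r = |z| = sqrt(a^2 + b^2) = sqrt((4*sqrt(3))^2 + (4)^2) = sqrt(48 + 16) = sqrt(64) = 8
θ = arctan(b/a) = arctan(4/6.9282) (quadrant-adjusted) = 30°
z = 8(cos 30° + i sin 30°)


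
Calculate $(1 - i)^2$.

(a + bi)^2 = a^2 - b^2 + 2abi
= 1^2 - (-1)^2 + 2*1*(-1)i
= -2i


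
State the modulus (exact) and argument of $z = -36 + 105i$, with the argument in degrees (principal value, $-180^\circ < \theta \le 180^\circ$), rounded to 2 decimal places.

|z| = sqrt((-36)^2 + 105^2) = 111
arg(z) = arctan(b/a) = arctan(105/-36) (quadrant-adjusted) = 108.92°


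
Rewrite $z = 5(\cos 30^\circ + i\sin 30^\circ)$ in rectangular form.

a = r cos θ = 5 * sqrt(3)/2 = 5*sqrt(3)/2
b = r sin θ = 5 * 1/2 = 5/2
z = 5*sqrt(3)/2 + (5/2)i


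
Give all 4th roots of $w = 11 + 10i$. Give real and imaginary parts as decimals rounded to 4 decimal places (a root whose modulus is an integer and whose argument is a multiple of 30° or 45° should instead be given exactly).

|w| = sqrt(221) ≈ 14.866069, arg(w) ≈ 42.273689°
Root modulus = sqrt(221)^(1/4) ≈ 1.963582
Root arguments: θ_k = (arg(w) + 360°k)/4 for k = 0, 1, ..., 3
Compute each root as (root modulus)(cos θ_k + i sin θ_k) using full-precision intermediates, then round to 4 decimal places.
Roots: 1.9303 + 0.3601i, -0.3601 + 1.9303i, -1.9303 - 0.3601i, 0.3601 - 1.9303i


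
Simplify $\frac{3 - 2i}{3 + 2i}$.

Multiply numerator and denominator by conjugate (3 - 2i):
= (3 - 2i)(3 - 2i) / (3^2 + 2^2)
= (5 - 12i) / 13
= 5/13 - (12/13)i


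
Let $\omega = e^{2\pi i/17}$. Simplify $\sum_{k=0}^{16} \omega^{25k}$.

Let ζ = ω^25 = e^(2πi·25/17). Since 17 ∤ 25, ζ ≠ 1.
Sum = Σ_{k=0}^{16} ζ^k = (ζ^17 - 1)/(ζ - 1) = (ω^{25·17} - 1)/(ζ - 1) = (1 - 1)/(ζ - 1) = 0


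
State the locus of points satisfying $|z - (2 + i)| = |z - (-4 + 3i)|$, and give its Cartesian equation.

|z - z1| = |z - z2| means z is equidistant from z1 and z2,
i.e. the perpendicular bisector of the segment from (2, 1) to (-4, 3) (midpoint (-1, 2)).
With z = x + yi, square both sides:
(x - 2)^2 + (y - 1)^2 = (x - (-4))^2 + (y - 3)^2
The x^2 and y^2 terms cancel: -12x + 4y = 25 - 5 = 20
Simplify: 3x - y = -5
Locus: Perpendicular bisector of the segment from (2, 1) to (-4, 3): the line 3x - y = -5


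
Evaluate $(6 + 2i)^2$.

(a + bi)^2 = a^2 - b^2 + 2abi
= 6^2 - 2^2 + 2*6*2i
= 32 + 24i


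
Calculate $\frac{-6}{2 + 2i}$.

Multiply numerator and denominator by conjugate (2 - 2i):
= (-6)(2 - 2i) / (2^2 + 2^2)
= (-12 + 12i) / 8
Divide through by 4: (-3 + 3i) / 2
= -3/2 + (3/2)i


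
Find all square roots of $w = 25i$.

|w| = 25, arg(w) = 90°
Root modulus = 25^(1/2) = 5
Root arguments: θ_k = (90° + 360°k)/2 for k = 0, 1, ..., 1
Roots: 5*sqrt(2)/2 + (5*sqrt(2)/2)i, -5*sqrt(2)/2 - (5*sqrt(2)/2)i


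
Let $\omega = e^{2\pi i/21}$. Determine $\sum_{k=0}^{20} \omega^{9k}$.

Let ζ = ω^9 = e^(2πi·9/21). Since 21 ∤ 9, ζ ≠ 1.
Sum = Σ_{k=0}^{20} ζ^k = (ζ^21 - 1)/(ζ - 1) = (ω^{9·21} - 1)/(ζ - 1) = (1 - 1)/(ζ - 1) = 0


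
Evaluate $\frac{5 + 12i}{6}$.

Divisor is real, so divide each part by 6:
= 5/6 + 2i


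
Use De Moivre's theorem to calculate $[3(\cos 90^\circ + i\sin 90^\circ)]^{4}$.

By De Moivre: z^n = r^n(cos(nθ) + i sin(nθ))
= 3^4(cos(4*90°) + i sin(4*90°))
= 81(cos 0° + i sin 0°)
= 81


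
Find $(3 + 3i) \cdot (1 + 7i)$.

(a1*a2 - b1*b2) + (a1*b2 + b1*a2)i
= (3 - 21) + (21 + 3)i
= -18 + 24i


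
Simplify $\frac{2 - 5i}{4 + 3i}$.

Multiply numerator and denominator by conjugate (4 - 3i):
= (2 - 5i)(4 - 3i) / (4^2 + 3^2)
= (-7 - 26i) / 25
= -7/25 - (26/25)i


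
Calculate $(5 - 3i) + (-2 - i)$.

(5 + (-2)) + (-3 + (-1))i = 3 - 4i


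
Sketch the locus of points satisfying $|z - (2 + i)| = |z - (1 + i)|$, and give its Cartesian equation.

|z - z1| = |z - z2| means z is equidistant from z1 and z2,
i.e. the perpendicular bisector of the segment from (2, 1) to (1, 1) (midpoint (3/2, 1)).
With z = x + yi, square both sides:
(x - 2)^2 + (y - 1)^2 = (x - 1)^2 + (y - 1)^2
The x^2 and y^2 terms cancel: -2x + 0y = 2 - 5 = -3
Simplify: x = 3/2
Locus: Perpendicular bisector of the segment from (2, 1) to (1, 1): the line x = 3/2


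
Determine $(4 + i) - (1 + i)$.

(4 - 1) + (1 - 1)i = 3


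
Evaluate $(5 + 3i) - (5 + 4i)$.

(5 - 5) + (3 - 4)i = -i


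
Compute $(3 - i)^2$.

(a + bi)^2 = a^2 - b^2 + 2abi
= 3^2 - (-1)^2 + 2*3*(-1)i
= 8 - 6i


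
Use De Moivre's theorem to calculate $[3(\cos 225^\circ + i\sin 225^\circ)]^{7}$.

By De Moivre: z^n = r^n(cos(nθ) + i sin(nθ))
= 3^7(cos(7*225°) + i sin(7*225°))
= 2187(cos 135° + i sin 135°)
= -2187*sqrt(2)/2 + (2187*sqrt(2)/2)i


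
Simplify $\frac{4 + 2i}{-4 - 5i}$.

Multiply numerator and denominator by conjugate (-4 + 5i):
= (4 + 2i)(-4 + 5i) / ((-4)^2 + (-5)^2)
= (-26 + 12i) / 41
= -26/41 + (12/41)i


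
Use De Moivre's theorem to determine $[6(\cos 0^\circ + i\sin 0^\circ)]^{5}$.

By De Moivre: z^n = r^n(cos(nθ) + i sin(nθ))
= 6^5(cos(5*0°) + i sin(5*0°))
= 7776(cos 0° + i sin 0°)
= 7776


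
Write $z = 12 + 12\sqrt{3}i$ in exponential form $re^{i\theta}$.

r = |z| = sqrt((12)^2 + (12*sqrt(3))^2) = sqrt(144 + 432) = sqrt(576) = 24
θ = arctan(b/a) = arctan(20.7846/12) (quadrant-adjusted) = 60° = π/3
z = 24e^(i*π/3)


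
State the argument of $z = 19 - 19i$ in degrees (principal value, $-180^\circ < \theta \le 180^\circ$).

θ = arctan(b/a) = arctan(-19/19) (quadrant-adjusted) = -45°


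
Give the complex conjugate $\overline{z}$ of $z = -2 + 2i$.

If z = a + bi, then conjugate(z) = a - bi
conjugate(-2 + 2i) = -2 - 2i


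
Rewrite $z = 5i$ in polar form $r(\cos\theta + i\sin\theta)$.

r = |z| = sqrt(a^2 + b^2) = sqrt((0)^2 + (5)^2) = sqrt(0 + 25) = sqrt(25) = 5
a = 0 and b > 0, so z lies on the positive imaginary axis: θ = 90°
z = 5(cos 90° + i sin 90°)


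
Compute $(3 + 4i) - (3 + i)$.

(3 - 3) + (4 - 1)i = 3i


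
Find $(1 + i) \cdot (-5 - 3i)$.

(a1*a2 - b1*b2) + (a1*b2 + b1*a2)i
= (-5 - (-3)) + (-3 + (-5))i
= -2 - 8i


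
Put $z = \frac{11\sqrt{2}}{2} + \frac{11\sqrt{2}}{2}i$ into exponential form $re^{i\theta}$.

r = |z| = sqrt((11*sqrt(2)/2)^2 + (11*sqrt(2)/2)^2) = sqrt(121/2 + 121/2) = sqrt(121) = 11
θ = arctan(b/a) = arctan(7.7782/7.7782) (quadrant-adjusted) = 45° = π/4
z = 11e^(i*π/4)


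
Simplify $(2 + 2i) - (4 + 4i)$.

(2 - 4) + (2 - 4)i = -2 - 2i


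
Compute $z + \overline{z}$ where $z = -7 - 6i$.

z + conjugate(z) = (a + bi) + (a - bi) = 2a
= 2 * (-7) = -14


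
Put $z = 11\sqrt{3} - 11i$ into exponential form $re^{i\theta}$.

r = |z| = sqrt((11*sqrt(3))^2 + (-11)^2) = sqrt(363 + 121) = sqrt(484) = 22
θ = arctan(b/a) = arctan(-11/19.0526) (quadrant-adjusted) = -30° = -π/6
z = 22e^(-i*π/6)


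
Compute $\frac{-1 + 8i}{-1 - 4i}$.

Multiply numerator and denominator by conjugate (-1 + 4i):
= (-1 + 8i)(-1 + 4i) / ((-1)^2 + (-4)^2)
= (-31 - 12i) / 17
= -31/17 - (12/17)i


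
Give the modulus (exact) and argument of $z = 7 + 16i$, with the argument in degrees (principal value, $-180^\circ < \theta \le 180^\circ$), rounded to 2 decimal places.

|z| = sqrt(7^2 + 16^2) = sqrt(305)
arg(z) = arctan(b/a) = arctan(16/7) (quadrant-adjusted) = 66.37°


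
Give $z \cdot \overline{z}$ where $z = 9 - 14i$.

z * conjugate(z) = |z|^2 = a^2 + b^2
= 9^2 + (-14)^2 = 277


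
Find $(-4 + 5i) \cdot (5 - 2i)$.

(a1*a2 - b1*b2) + (a1*b2 + b1*a2)i
= (-20 - (-10)) + (8 + 25)i
= -10 + 33i


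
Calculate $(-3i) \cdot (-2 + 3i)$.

(a1*a2 - b1*b2) + (a1*b2 + b1*a2)i
= (0 - (-9)) + (0 + 6)i
= 9 + 6i


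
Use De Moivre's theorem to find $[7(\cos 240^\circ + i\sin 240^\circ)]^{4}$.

By De Moivre: z^n = r^n(cos(nθ) + i sin(nθ))
= 7^4(cos(4*240°) + i sin(4*240°))
= 2401(cos 240° + i sin 240°)
= -2401/2 - (2401*sqrt(3)/2)i


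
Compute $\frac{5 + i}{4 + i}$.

Multiply numerator and denominator by conjugate (4 - i):
= (5 + i)(4 - i) / (4^2 + 1^2)
= (21 - i) / 17
= 21/17 - (1/17)i


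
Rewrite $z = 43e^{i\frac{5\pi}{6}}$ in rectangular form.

a = r cos θ = 43 * -sqrt(3)/2 = -43*sqrt(3)/2
b = r sin θ = 43 * 1/2 = 43/2
z = -43*sqrt(3)/2 + (43/2)i


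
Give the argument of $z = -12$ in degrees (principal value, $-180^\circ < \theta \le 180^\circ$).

b = 0 and a < 0, so z lies on the negative real axis: θ = 180°


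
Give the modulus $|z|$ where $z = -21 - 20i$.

|z| = sqrt(a^2 + b^2) = sqrt((-21)^2 + (-20)^2) = sqrt(841) = 29


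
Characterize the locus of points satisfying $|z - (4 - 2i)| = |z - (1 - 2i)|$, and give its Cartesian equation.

|z - z1| = |z - z2| means z is equidistant from z1 and z2,
i.e. the perpendicular bisector of the segment from (4, -2) to (1, -2) (midpoint (5/2, -2)).
With z = x + yi, square both sides:
(x - 4)^2 + (y - (-2))^2 = (x - 1)^2 + (y - (-2))^2
The x^2 and y^2 terms cancel: -6x + 0y = 5 - 20 = -15
Simplify: x = 5/2
Locus: Perpendicular bisector of the segment from (4, -2) to (1, -2): the line x = 5/2


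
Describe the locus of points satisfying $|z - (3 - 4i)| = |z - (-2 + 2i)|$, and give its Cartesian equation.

|z - z1| = |z - z2| means z is equidistant from z1 and z2,
i.e. the perpendicular bisector of the segment from (3, -4) to (-2, 2) (midpoint (1/2, -1)).
With z = x + yi, square both sides:
(x - 3)^2 + (y - (-4))^2 = (x - (-2))^2 + (y - 2)^2
The x^2 and y^2 terms cancel: -10x + 12y = 8 - 25 = -17
Simplify: 10x - 12y = 17
Locus: Perpendicular bisector of the segment from (3, -4) to (-2, 2): the line 10x - 12y = 17


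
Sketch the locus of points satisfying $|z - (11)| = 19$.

|z - z0| = r describes a circle centered at z0 with radius r
Here z0 = 11 and r = 19
Locus: Circle centered at (11, 0) with radius 19


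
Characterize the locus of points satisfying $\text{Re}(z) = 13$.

Re(z) = x where z = x + yi; the equation x = 13 is satisfied by all points with that x-coordinate
Locus: Vertical line x = 13
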